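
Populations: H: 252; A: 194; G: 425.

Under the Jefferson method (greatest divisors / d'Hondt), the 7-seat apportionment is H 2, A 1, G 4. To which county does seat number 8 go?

Priority for the next seat is population ÷ (current seats + 1).
Priorities: H 84.000, A 97.000, G 85.000.
Highest priority: A.

A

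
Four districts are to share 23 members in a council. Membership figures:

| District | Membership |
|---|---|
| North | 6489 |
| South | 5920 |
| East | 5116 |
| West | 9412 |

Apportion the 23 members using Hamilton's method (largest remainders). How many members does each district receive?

North=6, South=5, East=4, West=8

Total 26937; standard divisor 26937/23 ≈ 1171.174.
Standard quotas: North 5.5406, South 5.0548, East 4.3683, West 8.0364.
Lower quotas: North 5, South 5, East 4, West 8 (sum 22, leaving 1 seat).
Remainders in descending order: North 0.5406, East 0.3683, South 0.0548, West 0.0364.
Largest remainder: North receives the extra seat.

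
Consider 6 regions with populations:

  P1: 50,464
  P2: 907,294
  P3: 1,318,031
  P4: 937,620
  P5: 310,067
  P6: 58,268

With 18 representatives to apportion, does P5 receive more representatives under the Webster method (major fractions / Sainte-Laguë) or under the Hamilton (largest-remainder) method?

Webster: P1 0, P2 4, P3 7, P4 5, P5 2, P6 0.
Hamilton: P1 0, P2 5, P3 7, P4 5, P5 1, P6 0.
P5 gets 2 under Webster and 1 under Hamilton.

Webster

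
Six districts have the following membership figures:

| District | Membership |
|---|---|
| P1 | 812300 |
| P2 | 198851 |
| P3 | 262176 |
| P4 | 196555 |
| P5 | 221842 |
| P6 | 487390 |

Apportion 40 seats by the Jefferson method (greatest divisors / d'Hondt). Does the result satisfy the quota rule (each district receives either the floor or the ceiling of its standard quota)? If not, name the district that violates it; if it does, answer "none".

Standard quotas: P1 14.911, P2 3.650, P3 4.813, P4 3.608, P5 4.072, P6 8.947.
Jefferson allocation: P1 16, P2 3, P3 5, P4 3, P5 4, P6 9.
P1 has quota 14.911 (lower 14, upper 15) but receives 16 — outside the quota interval.

P1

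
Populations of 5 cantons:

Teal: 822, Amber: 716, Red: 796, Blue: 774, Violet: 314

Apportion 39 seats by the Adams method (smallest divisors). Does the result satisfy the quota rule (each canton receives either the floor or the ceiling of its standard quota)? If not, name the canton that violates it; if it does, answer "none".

none

Standard quotas: Teal 9.368, Amber 8.160, Red 9.072, Blue 8.821, Violet 3.579.
Adams allocation: Teal 9, Amber 8, Red 9, Blue 9, Violet 4.
Every allocation lies between the lower and upper quota.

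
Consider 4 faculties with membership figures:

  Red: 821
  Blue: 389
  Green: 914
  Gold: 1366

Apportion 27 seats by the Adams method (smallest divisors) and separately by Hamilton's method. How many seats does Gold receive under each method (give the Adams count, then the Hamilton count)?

Adams: Red 7, Blue 3, Green 7, Gold 10.
Hamilton: Red 6, Blue 3, Green 7, Gold 11.
Gold gets 10 under Adams and 11 under Hamilton.

10 and 11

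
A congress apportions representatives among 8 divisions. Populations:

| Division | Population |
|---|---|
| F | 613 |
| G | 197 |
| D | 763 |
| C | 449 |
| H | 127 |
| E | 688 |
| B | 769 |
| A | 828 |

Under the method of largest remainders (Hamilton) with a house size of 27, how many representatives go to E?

Standard divisor: 4434 ÷ 27 ≈ 164.222.
Standard quotas: F 3.733, G 1.200, D 4.646, C 2.734, H 0.773, E 4.189, B 4.683, A 5.042.
Lower quotas: F 3, G 1, D 4, C 2, H 0, E 4, B 4, A 5 (sum 23, leaving 4 seats).
Remainders in descending order: H 0.773, C 0.734, F 0.733, B 0.683, D 0.646, G 0.200, E 0.189, A 0.042.
Largest remainders: H, C, F, B receive the extra seats.
E receives 4.

4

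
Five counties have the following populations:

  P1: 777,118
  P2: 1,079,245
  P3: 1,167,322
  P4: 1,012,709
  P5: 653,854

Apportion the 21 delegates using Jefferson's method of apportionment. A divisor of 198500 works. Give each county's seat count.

P1 3; P2 5; P3 5; P4 5; P5 3

With modified divisor 198500: modified quotas P1 3.915, P2 5.437, P3 5.881, P4 5.102, P5 3.294.
Rounding down: P1 3, P2 5, P3 5, P4 5, P5 3 (total 21).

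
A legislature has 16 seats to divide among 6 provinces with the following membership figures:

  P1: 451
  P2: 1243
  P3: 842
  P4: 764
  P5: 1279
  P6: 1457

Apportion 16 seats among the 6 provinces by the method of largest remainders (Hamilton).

The standard divisor is 6036/16 ≈ 377.25.
Standard quotas: P1 1.195, P2 3.295, P3 2.232, P4 2.025, P5 3.390, P6 3.862.
Lower quotas: P1 1, P2 3, P3 2, P4 2, P5 3, P6 3 (sum 14, leaving 2 seats).
Remainders in descending order: P6 0.862, P5 0.390, P2 0.295, P3 0.232, P1 0.195, P4 0.025.
Largest remainders: P6, P5 receive the extra seats.

P1 1, P2 3, P3 2, P4 2, P5 4, P6 4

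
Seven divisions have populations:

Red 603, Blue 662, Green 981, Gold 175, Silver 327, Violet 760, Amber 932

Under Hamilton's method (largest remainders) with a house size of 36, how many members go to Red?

Total 4440; standard divisor 4440/36 ≈ 123.333.
Standard quotas: Red 4.889, Blue 5.368, Green 7.954, Gold 1.419, Silver 2.651, Violet 6.162, Amber 7.557.
Lower quotas: Red 4, Blue 5, Green 7, Gold 1, Silver 2, Violet 6, Amber 7 (sum 32, leaving 4 seats).
Remainders in descending order: Green 0.954, Red 0.889, Silver 0.651, Amber 0.557, Gold 0.419, Blue 0.368, Violet 0.162.
The surplus seats go to Green, Red, Silver, Amber.
Red receives 5.

5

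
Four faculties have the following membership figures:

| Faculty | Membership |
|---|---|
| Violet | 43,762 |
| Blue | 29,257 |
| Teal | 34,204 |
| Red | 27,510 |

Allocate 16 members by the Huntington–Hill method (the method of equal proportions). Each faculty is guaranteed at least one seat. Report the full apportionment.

With divisor 8218: modified quotas Violet 5.325, Blue 3.560, Teal 4.162, Red 3.348.
Geometric-mean thresholds: Violet √(5·6)=5.477, Blue √(3·4)=3.464, Teal √(4·5)=4.472, Red √(3·4)=3.464.
Each quota rounded against its threshold gives Violet 5, Blue 4, Teal 4, Red 3 (total 16).

Violet=5, Blue=4, Teal=4, Red=3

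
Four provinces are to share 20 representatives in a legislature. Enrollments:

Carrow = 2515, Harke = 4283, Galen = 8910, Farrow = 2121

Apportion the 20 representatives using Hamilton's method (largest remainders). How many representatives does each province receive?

The standard divisor is 17829/20 ≈ 891.45.
Standard quotas: Carrow 2.8212, Harke 4.8045, Galen 9.9950, Farrow 2.3793.
Lower quotas: Carrow 2, Harke 4, Galen 9, Farrow 2 (sum 17, leaving 3 seats).
Remainders in descending order: Galen 0.9950, Carrow 0.8212, Harke 0.8045, Farrow 0.3793.
The surplus seats go to Galen, Carrow, Harke.

Carrow: 3, Harke: 5, Galen: 10, Farrow: 2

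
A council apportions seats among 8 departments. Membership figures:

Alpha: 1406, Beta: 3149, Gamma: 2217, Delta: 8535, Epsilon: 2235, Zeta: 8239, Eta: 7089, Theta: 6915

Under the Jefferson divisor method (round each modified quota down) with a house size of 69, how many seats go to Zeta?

15

Standard divisor 39785/69 ≈ 576.594; standard quotas: Alpha 2.438, Beta 5.461, Gamma 3.845, Delta 14.802, Epsilon 3.876, Zeta 14.289, Eta 12.295, Theta 11.993.
Rounding down gives 2, 5, 3, 14, 3, 14, 12, 11 = 64 seats, so the divisor must be adjusted.
With modified divisor 547: modified quotas Alpha 2.570, Beta 5.757, Gamma 4.053, Delta 15.603, Epsilon 4.086, Zeta 15.062, Eta 12.960, Theta 12.642.
Rounding down: Alpha 2, Beta 5, Gamma 4, Delta 15, Epsilon 4, Zeta 15, Eta 12, Theta 12 (total 69).
Zeta receives 15.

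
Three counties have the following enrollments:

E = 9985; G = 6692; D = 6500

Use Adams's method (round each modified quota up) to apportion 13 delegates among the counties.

E 5; G 4; D 4

Standard divisor 23177/13 ≈ 1782.846; standard quotas: E 5.601, G 3.754, D 3.646.
Rounding up gives 6, 4, 4 = 14 seats, so the divisor must be adjusted.
With modified divisor 2100: modified quotas E 4.755, G 3.187, D 3.095.
Rounding up: E 5, G 4, D 4 (total 13).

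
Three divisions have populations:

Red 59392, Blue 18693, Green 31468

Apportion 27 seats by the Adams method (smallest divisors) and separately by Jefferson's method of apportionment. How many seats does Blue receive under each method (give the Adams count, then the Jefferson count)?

5 and 4

Adams: Red 14, Blue 5, Green 8.
Jefferson: Red 15, Blue 4, Green 8.
Blue gets 5 under Adams and 4 under Jefferson.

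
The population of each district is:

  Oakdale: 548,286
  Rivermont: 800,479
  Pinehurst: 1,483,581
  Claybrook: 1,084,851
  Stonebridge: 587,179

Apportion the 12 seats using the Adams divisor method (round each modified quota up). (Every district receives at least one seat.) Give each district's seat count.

Oakdale 2; Rivermont 2; Pinehurst 3; Claybrook 3; Stonebridge 2

Standard divisor 4504376/12 ≈ 375364.667; standard quotas: Oakdale 1.461, Rivermont 2.133, Pinehurst 3.952, Claybrook 2.890, Stonebridge 1.564.
Rounding up gives 2, 3, 4, 3, 2 = 14 seats, so the divisor must be adjusted.
With modified divisor 518500: modified quotas Oakdale 1.057, Rivermont 1.544, Pinehurst 2.861, Claybrook 2.092, Stonebridge 1.132.
Rounding up: Oakdale 2, Rivermont 2, Pinehurst 3, Claybrook 3, Stonebridge 2 (total 12).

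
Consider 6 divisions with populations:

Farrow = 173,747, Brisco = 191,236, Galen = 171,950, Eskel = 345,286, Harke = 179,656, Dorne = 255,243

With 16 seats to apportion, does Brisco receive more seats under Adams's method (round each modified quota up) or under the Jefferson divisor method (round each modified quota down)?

Adams: Farrow 2, Brisco 3, Galen 2, Eskel 4, Harke 2, Dorne 3.
Jefferson: Farrow 2, Brisco 2, Galen 2, Eskel 5, Harke 2, Dorne 3.
Brisco gets 3 under Adams and 2 under Jefferson.

Adams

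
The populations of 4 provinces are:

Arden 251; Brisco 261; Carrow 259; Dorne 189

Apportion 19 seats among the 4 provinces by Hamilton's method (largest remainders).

Arden 5, Brisco 5, Carrow 5, Dorne 4

The standard divisor is 960/19 ≈ 50.526.
Standard quotas: Arden 4.968, Brisco 5.166, Carrow 5.126, Dorne 3.741.
Lower quotas: Arden 4, Brisco 5, Carrow 5, Dorne 3 (sum 17, leaving 2 seats).
Remainders in descending order: Arden 0.968, Dorne 0.741, Brisco 0.166, Carrow 0.126.
The surplus seats go to Arden, Dorne.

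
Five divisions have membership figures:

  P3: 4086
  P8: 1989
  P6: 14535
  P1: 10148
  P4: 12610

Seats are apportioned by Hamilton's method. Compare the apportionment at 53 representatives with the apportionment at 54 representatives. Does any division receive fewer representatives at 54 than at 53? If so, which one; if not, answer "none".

P8

At 53 seats: P3 5, P8 3, P6 18, P1 12, P4 15.
At 54 seats: P3 5, P8 2, P6 18, P1 13, P4 16.
P8 drops from 3 to 2.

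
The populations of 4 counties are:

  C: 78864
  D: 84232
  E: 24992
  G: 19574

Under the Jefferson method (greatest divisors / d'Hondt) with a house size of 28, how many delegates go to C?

11

Standard divisor 207662/28 ≈ 7416.5; standard quotas: C 10.634, D 11.357, E 3.370, G 2.639.
Rounding down gives 10, 11, 3, 2 = 26 seats, so the divisor must be adjusted.
With modified divisor 6800: modified quotas C 11.598, D 12.387, E 3.675, G 2.879.
Rounding down: C 11, D 12, E 3, G 2 (total 28).
C receives 11.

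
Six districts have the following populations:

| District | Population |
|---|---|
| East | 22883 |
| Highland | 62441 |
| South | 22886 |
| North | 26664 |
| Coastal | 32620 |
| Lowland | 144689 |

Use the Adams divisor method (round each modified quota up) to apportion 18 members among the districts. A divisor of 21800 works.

With modified divisor 21800: modified quotas East 1.050, Highland 2.864, South 1.050, North 1.223, Coastal 1.496, Lowland 6.637.
Rounding up: East 2, Highland 3, South 2, North 2, Coastal 2, Lowland 7 (total 18).

East 2, Highland 3, South 2, North 2, Coastal 2, Lowland 7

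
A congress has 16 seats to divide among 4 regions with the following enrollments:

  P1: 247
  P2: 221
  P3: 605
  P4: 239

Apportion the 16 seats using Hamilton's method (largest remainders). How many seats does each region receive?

Standard divisor: 1312 ÷ 16 = 82.
Standard quotas: P1 3.012, P2 2.695, P3 7.378, P4 2.915.
Lower quotas: P1 3, P2 2, P3 7, P4 2 (sum 14, leaving 2 seats).
Remainders in descending order: P4 0.915, P2 0.695, P3 0.378, P1 0.012.
Largest remainders: P4, P2 receive the extra seats.

P1=3; P2=3; P3=7; P4=3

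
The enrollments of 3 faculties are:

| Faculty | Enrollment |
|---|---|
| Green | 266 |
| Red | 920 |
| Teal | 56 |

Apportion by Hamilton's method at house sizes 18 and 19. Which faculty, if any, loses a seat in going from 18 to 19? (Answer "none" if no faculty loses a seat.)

At 18 seats: Green 4, Red 13, Teal 1.
At 19 seats: Green 4, Red 14, Teal 1.
No faculty's allocation decreased.

none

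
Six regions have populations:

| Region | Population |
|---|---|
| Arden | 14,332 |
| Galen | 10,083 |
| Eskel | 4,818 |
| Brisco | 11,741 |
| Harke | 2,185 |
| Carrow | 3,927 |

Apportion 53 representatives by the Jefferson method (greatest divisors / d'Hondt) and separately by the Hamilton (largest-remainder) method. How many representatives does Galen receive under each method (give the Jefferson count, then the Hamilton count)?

Jefferson: Arden 17, Galen 12, Eskel 5, Brisco 13, Harke 2, Carrow 4.
Hamilton: Arden 16, Galen 11, Eskel 6, Brisco 13, Harke 3, Carrow 4.
Galen gets 12 under Jefferson and 11 under Hamilton.

12 and 11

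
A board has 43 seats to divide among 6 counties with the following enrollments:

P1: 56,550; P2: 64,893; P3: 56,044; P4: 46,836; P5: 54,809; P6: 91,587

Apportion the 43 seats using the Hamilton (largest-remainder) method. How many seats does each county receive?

P1: 7, P2: 8, P3: 6, P4: 5, P5: 6, P6: 11

The standard divisor is 370719/43 ≈ 8621.372.
Standard quotas: P1 6.5593, P2 7.5270, P3 6.5006, P4 5.4325, P5 6.3573, P6 10.6233.
Lower quotas: P1 6, P2 7, P3 6, P4 5, P5 6, P6 10 (sum 40, leaving 3 seats).
Remainders in descending order: P6 0.6233, P1 0.5593, P2 0.5270, P3 0.5006, P4 0.4325, P5 0.3573.
Largest remainders: P6, P1, P2 receive the extra seats.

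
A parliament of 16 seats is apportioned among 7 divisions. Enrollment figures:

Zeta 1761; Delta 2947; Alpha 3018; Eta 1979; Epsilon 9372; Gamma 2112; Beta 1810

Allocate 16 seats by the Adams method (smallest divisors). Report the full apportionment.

Zeta 1, Delta 2, Alpha 2, Eta 2, Epsilon 6, Gamma 2, Beta 1

Standard divisor 22999/16 ≈ 1437.438; standard quotas: Zeta 1.225, Delta 2.050, Alpha 2.100, Eta 1.377, Epsilon 6.520, Gamma 1.469, Beta 1.259.
Rounding up gives 2, 3, 3, 2, 7, 2, 2 = 21 seats, so the divisor must be adjusted.
With modified divisor 1855.08: modified quotas Zeta 0.949, Delta 1.589, Alpha 1.627, Eta 1.067, Epsilon 5.052, Gamma 1.138, Beta 0.976.
Rounding up: Zeta 1, Delta 2, Alpha 2, Eta 2, Epsilon 6, Gamma 2, Beta 1 (total 16).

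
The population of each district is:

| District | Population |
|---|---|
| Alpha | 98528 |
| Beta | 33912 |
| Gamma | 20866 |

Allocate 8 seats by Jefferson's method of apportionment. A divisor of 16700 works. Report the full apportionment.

Alpha 5, Beta 2, Gamma 1

With modified divisor 16700: modified quotas Alpha 5.900, Beta 2.031, Gamma 1.249.
Rounding down: Alpha 5, Beta 2, Gamma 1 (total 8).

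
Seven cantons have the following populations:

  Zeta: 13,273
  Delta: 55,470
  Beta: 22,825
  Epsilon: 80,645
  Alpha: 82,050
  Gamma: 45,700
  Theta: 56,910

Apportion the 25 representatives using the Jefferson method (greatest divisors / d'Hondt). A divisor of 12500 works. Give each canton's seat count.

With modified divisor 12500: modified quotas Zeta 1.062, Delta 4.438, Beta 1.826, Epsilon 6.452, Alpha 6.564, Gamma 3.656, Theta 4.553.
Rounding down: Zeta 1, Delta 4, Beta 1, Epsilon 6, Alpha 6, Gamma 3, Theta 4 (total 25).

Zeta: 1; Delta: 4; Beta: 1; Epsilon: 6; Alpha: 6; Gamma: 3; Theta: 4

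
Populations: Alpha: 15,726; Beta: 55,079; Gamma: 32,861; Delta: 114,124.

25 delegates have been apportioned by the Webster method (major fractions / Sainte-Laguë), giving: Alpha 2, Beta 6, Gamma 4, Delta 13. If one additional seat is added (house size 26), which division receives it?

Priority for the next seat is population ÷ (current seats + 0.5).
Priorities: Alpha 6290.400, Beta 8473.692, Gamma 7302.444, Delta 8453.630.
Highest priority: Beta.

Beta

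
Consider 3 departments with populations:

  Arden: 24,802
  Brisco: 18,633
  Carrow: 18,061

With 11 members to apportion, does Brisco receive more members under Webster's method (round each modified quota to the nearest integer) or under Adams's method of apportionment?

Webster: Arden 5, Brisco 3, Carrow 3.
Adams: Arden 4, Brisco 4, Carrow 3.
Brisco gets 3 under Webster and 4 under Adams.

Adams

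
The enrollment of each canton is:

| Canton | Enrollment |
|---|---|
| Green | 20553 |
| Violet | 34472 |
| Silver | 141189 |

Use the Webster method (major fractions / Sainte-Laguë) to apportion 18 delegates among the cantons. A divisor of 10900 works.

Green 2; Violet 3; Silver 13

With modified divisor 10900: modified quotas Green 1.886, Violet 3.163, Silver 12.953.
Rounding to the nearest integer: Green 2, Violet 3, Silver 13 (total 18).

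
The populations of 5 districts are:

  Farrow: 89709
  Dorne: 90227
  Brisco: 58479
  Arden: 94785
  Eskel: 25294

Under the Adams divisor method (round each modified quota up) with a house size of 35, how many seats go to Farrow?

8

Standard divisor 358494/35 ≈ 10242.686; standard quotas: Farrow 8.758, Dorne 8.809, Brisco 5.709, Arden 9.254, Eskel 2.469.
Rounding up gives 9, 9, 6, 10, 3 = 37 seats, so the divisor must be adjusted.
With modified divisor 11250: modified quotas Farrow 7.974, Dorne 8.020, Brisco 5.198, Arden 8.425, Eskel 2.248.
Rounding up: Farrow 8, Dorne 9, Brisco 6, Arden 9, Eskel 3 (total 35).
Farrow receives 8.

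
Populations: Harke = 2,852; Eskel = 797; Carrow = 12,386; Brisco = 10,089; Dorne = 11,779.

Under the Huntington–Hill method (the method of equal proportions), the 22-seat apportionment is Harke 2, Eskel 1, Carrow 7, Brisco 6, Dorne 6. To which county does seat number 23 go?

Priority for the next seat is population ÷ (√(s·(s+1))).
Priorities: Harke 1164.324, Eskel 563.564, Carrow 1655.149, Brisco 1556.766, Dorne 1817.539.
Highest priority: Dorne.

Dorne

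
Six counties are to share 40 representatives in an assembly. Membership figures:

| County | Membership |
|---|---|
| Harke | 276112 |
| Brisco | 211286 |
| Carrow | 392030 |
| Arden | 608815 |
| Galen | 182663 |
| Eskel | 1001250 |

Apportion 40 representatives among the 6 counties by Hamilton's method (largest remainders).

Harke 4, Brisco 3, Carrow 6, Arden 9, Galen 3, Eskel 15

The standard divisor is 2672156/40 ≈ 66803.9.
Standard quotas: Harke 4.1332, Brisco 3.1628, Carrow 5.8684, Arden 9.1135, Galen 2.7343, Eskel 14.9879.
Lower quotas: Harke 4, Brisco 3, Carrow 5, Arden 9, Galen 2, Eskel 14 (sum 37, leaving 3 seats).
Remainders in descending order: Eskel 0.9879, Carrow 0.8684, Galen 0.7343, Brisco 0.1628, Harke 0.1332, Arden 0.1135.
The surplus seats go to Eskel, Carrow, Galen.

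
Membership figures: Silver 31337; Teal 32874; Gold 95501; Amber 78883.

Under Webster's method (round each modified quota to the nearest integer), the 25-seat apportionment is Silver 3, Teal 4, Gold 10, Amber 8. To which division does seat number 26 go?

Amber

Priority for the next seat is population ÷ (current seats + 0.5).
Priorities: Silver 8953.429, Teal 7305.333, Gold 9095.333, Amber 9280.353.
Highest priority: Amber.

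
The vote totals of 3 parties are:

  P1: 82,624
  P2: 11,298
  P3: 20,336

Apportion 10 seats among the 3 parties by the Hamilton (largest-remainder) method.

P1 7; P2 1; P3 2

Standard divisor: 114258 ÷ 10 ≈ 11425.8.
Standard quotas: P1 7.2314, P2 0.9888, P3 1.7798.
Lower quotas: P1 7, P2 0, P3 1 (sum 8, leaving 2 seats).
Remainders in descending order: P2 0.9888, P3 0.7798, P1 0.2314.
The surplus seats go to P2, P3.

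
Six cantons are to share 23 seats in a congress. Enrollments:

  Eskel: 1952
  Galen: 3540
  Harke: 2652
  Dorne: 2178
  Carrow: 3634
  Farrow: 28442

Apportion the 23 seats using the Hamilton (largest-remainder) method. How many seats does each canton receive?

Standard divisor: 42398 ÷ 23 ≈ 1843.391.
Standard quotas: Eskel 1.0589, Galen 1.9204, Harke 1.4387, Dorne 1.1815, Carrow 1.9714, Farrow 15.4292.
Lower quotas: Eskel 1, Galen 1, Harke 1, Dorne 1, Carrow 1, Farrow 15 (sum 20, leaving 3 seats).
Remainders in descending order: Carrow 0.9714, Galen 0.9204, Harke 0.4387, Farrow 0.4292, Dorne 0.1815, Eskel 0.0589.
Largest remainders: Carrow, Galen, Harke receive the extra seats.

Eskel=1, Galen=2, Harke=2, Dorne=1, Carrow=2, Farrow=15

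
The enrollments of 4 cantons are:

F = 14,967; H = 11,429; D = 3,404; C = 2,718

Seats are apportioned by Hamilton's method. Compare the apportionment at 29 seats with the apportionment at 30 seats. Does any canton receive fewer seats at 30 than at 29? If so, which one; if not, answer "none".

C

At 29 seats: F 13, H 10, D 3, C 3.
At 30 seats: F 14, H 11, D 3, C 2.
C drops from 3 to 2.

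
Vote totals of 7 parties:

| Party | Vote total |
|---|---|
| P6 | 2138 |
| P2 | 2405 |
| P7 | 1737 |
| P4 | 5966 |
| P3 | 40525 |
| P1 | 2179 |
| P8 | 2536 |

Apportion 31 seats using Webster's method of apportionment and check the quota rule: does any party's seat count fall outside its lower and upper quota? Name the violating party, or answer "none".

Standard quotas: P6 1.153, P2 1.297, P7 0.937, P4 3.217, P3 21.854, P1 1.175, P8 1.368.
Webster allocation: P6 1, P2 1, P7 1, P4 3, P3 23, P1 1, P8 1.
P3 has quota 21.854 (lower 21, upper 22) but receives 23 — outside the quota interval.

P3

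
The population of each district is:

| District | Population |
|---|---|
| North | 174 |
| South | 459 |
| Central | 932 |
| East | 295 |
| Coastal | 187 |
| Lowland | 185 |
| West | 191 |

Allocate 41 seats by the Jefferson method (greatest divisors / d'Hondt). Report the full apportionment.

North 3; South 8; Central 16; East 5; Coastal 3; Lowland 3; West 3

Standard divisor 2423/41 ≈ 59.098; standard quotas: North 2.944, South 7.767, Central 15.771, East 4.992, Coastal 3.164, Lowland 3.130, West 3.232.
Rounding down gives 2, 7, 15, 4, 3, 3, 3 = 37 seats, so the divisor must be adjusted.
With modified divisor 56: modified quotas North 3.107, South 8.196, Central 16.643, East 5.268, Coastal 3.339, Lowland 3.304, West 3.411.
Rounding down: North 3, South 8, Central 16, East 5, Coastal 3, Lowland 3, West 3 (total 41).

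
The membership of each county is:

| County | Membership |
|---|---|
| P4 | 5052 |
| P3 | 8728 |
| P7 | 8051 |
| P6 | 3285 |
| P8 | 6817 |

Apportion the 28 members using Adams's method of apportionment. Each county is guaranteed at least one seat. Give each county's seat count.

Standard divisor 31933/28 ≈ 1140.464; standard quotas: P4 4.430, P3 7.653, P7 7.059, P6 2.880, P8 5.977.
Rounding up gives 5, 8, 8, 3, 6 = 30 seats, so the divisor must be adjusted.
With modified divisor 1255: modified quotas P4 4.025, P3 6.955, P7 6.415, P6 2.618, P8 5.432.
Rounding up: P4 5, P3 7, P7 7, P6 3, P8 6 (total 28).

P4 5, P3 7, P7 7, P6 3, P8 6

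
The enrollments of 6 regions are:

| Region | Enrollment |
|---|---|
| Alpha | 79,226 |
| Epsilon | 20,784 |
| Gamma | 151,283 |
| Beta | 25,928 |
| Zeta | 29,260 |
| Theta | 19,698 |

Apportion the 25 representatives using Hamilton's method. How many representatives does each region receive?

The standard divisor is 326179/25 ≈ 13047.16.
Standard quotas: Alpha 6.0723, Epsilon 1.5930, Gamma 11.5951, Beta 1.9873, Zeta 2.2426, Theta 1.5098.
Lower quotas: Alpha 6, Epsilon 1, Gamma 11, Beta 1, Zeta 2, Theta 1 (sum 22, leaving 3 seats).
Remainders in descending order: Beta 0.9873, Gamma 0.5951, Epsilon 0.5930, Theta 0.5098, Zeta 0.2426, Alpha 0.0723.
The surplus seats go to Beta, Gamma, Epsilon.

Alpha 6; Epsilon 2; Gamma 12; Beta 2; Zeta 2; Theta 1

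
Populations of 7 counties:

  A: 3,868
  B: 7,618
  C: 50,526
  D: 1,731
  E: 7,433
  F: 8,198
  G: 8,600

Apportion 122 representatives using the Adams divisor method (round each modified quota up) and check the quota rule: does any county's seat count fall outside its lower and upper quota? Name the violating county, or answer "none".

Standard quotas: A 5.364, B 10.564, C 70.068, D 2.401, E 10.308, F 11.369, G 11.926.
Adams allocation: A 6, B 11, C 68, D 3, E 10, F 12, G 12.
C has quota 70.068 (lower 70, upper 71) but receives 68 — outside the quota interval.

C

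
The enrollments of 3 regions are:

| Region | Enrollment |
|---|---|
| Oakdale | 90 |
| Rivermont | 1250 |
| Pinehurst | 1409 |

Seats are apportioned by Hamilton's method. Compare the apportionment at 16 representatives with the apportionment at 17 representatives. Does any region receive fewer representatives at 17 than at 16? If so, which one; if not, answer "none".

Oakdale

At 16 seats: Oakdale 1, Rivermont 7, Pinehurst 8.
At 17 seats: Oakdale 0, Rivermont 8, Pinehurst 9.
Oakdale drops from 1 to 0.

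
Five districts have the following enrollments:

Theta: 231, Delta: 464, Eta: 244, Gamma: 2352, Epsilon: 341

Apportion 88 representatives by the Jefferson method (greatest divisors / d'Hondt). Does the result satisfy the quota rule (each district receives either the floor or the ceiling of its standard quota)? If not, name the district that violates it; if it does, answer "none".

Standard quotas: Theta 5.597, Delta 11.242, Eta 5.912, Gamma 56.987, Epsilon 8.262.
Jefferson allocation: Theta 5, Delta 11, Eta 6, Gamma 58, Epsilon 8.
Gamma has quota 56.987 (lower 56, upper 57) but receives 58 — outside the quota interval.

Gamma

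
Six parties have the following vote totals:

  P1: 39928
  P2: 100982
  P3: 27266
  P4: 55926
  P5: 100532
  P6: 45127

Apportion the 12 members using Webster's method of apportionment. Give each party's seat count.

P1 1, P2 3, P3 1, P4 2, P5 3, P6 2

Standard divisor 369761/12 ≈ 30813.417; standard quotas: P1 1.296, P2 3.277, P3 0.885, P4 1.815, P5 3.263, P6 1.465.
Rounding to the nearest integer gives 1, 3, 1, 2, 3, 1 = 11 seats, so the divisor must be adjusted.
With modified divisor 29500: modified quotas P1 1.353, P2 3.423, P3 0.924, P4 1.896, P5 3.408, P6 1.530.
Rounding to the nearest integer: P1 1, P2 3, P3 1, P4 2, P5 3, P6 2 (total 12).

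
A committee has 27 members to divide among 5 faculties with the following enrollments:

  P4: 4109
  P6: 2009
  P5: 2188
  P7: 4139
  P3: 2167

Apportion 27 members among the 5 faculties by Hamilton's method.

P4: 7, P6: 4, P5: 4, P7: 8, P3: 4

The standard divisor is 14612/27 ≈ 541.185.
Standard quotas: P4 7.593, P6 3.712, P5 4.043, P7 7.648, P3 4.004.
Lower quotas: P4 7, P6 3, P5 4, P7 7, P3 4 (sum 25, leaving 2 seats).
Remainders in descending order: P6 0.712, P7 0.648, P4 0.593, P5 0.043, P3 0.004.
The surplus seats go to P6, P7.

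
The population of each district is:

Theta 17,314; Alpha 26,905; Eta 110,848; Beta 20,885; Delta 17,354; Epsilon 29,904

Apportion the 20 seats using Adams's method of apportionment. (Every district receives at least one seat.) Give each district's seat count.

Standard divisor 223210/20 ≈ 11160.5; standard quotas: Theta 1.551, Alpha 2.411, Eta 9.932, Beta 1.871, Delta 1.555, Epsilon 2.679.
Rounding up gives 2, 3, 10, 2, 2, 3 = 22 seats, so the divisor must be adjusted.
With modified divisor 13700: modified quotas Theta 1.264, Alpha 1.964, Eta 8.091, Beta 1.524, Delta 1.267, Epsilon 2.183.
Rounding up: Theta 2, Alpha 2, Eta 9, Beta 2, Delta 2, Epsilon 3 (total 20).

Theta 2, Alpha 2, Eta 9, Beta 2, Delta 2, Epsilon 3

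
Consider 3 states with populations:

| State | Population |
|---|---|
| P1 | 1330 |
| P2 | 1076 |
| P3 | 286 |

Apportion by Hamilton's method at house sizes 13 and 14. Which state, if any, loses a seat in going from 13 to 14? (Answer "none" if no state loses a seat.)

none

At 13 seats: P1 7, P2 5, P3 1.
At 14 seats: P1 7, P2 6, P3 1.
No state's allocation decreased.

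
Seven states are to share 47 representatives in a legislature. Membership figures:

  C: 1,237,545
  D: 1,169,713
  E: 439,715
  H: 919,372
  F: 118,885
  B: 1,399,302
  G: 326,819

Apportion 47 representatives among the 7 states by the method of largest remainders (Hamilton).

C: 10; D: 10; E: 3; H: 8; F: 1; B: 12; G: 3

Standard divisor: 5611351 ÷ 47 ≈ 119390.447.
Standard quotas: C 10.3655, D 9.7974, E 3.6830, H 7.7005, F 0.9958, B 11.7204, G 2.7374.
Lower quotas: C 10, D 9, E 3, H 7, F 0, B 11, G 2 (sum 42, leaving 5 seats).
Remainders in descending order: F 0.9958, D 0.7974, G 0.7374, B 0.7204, H 0.7005, E 0.6830, C 0.3655.
The surplus seats go to F, D, G, B, H.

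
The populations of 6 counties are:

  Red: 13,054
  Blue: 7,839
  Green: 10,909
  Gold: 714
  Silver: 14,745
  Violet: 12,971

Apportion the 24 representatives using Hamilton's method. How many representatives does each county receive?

Standard divisor: 60232 ÷ 24 ≈ 2509.667.
Standard quotas: Red 5.2015, Blue 3.1235, Green 4.3468, Gold 0.2845, Silver 5.8753, Violet 5.1684.
Lower quotas: Red 5, Blue 3, Green 4, Gold 0, Silver 5, Violet 5 (sum 22, leaving 2 seats).
Remainders in descending order: Silver 0.8753, Green 0.3468, Gold 0.2845, Red 0.2015, Violet 0.1684, Blue 0.1235.
Largest remainders: Silver, Green receive the extra seats.

Red 5, Blue 3, Green 5, Gold 0, Silver 6, Violet 5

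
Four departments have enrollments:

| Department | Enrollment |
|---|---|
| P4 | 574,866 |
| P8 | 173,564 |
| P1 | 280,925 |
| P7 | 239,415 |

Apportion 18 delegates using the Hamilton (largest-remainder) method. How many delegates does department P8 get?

3

Total 1268770; standard divisor 1268770/18 ≈ 70487.222.
Standard quotas: P4 8.1556, P8 2.4623, P1 3.9855, P7 3.3966.
Lower quotas: P4 8, P8 2, P1 3, P7 3 (sum 16, leaving 2 seats).
Remainders in descending order: P1 0.9855, P8 0.4623, P7 0.3966, P4 0.1556.
The surplus seats go to P1, P8.
P8 receives 3.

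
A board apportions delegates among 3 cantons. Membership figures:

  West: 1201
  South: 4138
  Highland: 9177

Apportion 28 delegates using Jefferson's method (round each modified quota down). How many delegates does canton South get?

Standard divisor 14516/28 ≈ 518.429; standard quotas: West 2.317, South 7.982, Highland 17.702.
Rounding down gives 2, 7, 17 = 26 seats, so the divisor must be adjusted.
With modified divisor 500: modified quotas West 2.402, South 8.276, Highland 18.354.
Rounding down: West 2, South 8, Highland 18 (total 28).
South receives 8.

8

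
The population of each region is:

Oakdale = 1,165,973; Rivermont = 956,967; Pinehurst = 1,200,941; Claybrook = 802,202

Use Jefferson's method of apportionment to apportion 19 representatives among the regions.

Oakdale=5, Rivermont=4, Pinehurst=6, Claybrook=4

Standard divisor 4126083/19 ≈ 217162.263; standard quotas: Oakdale 5.369, Rivermont 4.407, Pinehurst 5.530, Claybrook 3.694.
Rounding down gives 5, 4, 5, 3 = 17 seats, so the divisor must be adjusted.
With modified divisor 197200: modified quotas Oakdale 5.913, Rivermont 4.853, Pinehurst 6.090, Claybrook 4.068.
Rounding down: Oakdale 5, Rivermont 4, Pinehurst 6, Claybrook 4 (total 19).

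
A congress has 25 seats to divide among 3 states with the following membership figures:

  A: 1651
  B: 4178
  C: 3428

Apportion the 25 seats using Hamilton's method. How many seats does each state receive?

A: 5; B: 11; C: 9

The standard divisor is 9257/25 ≈ 370.28.
Standard quotas: A 4.459, B 11.283, C 9.258.
Lower quotas: A 4, B 11, C 9 (sum 24, leaving 1 seat).
Remainders in descending order: A 0.459, B 0.283, C 0.258.
The surplus seat goes to A.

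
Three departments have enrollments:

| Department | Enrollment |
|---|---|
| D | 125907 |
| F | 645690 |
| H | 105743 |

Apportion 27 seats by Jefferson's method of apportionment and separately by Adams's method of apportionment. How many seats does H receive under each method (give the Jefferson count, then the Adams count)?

3 and 4

Jefferson: D 4, F 20, H 3.
Adams: D 4, F 19, H 4.
H gets 3 under Jefferson and 4 under Adams.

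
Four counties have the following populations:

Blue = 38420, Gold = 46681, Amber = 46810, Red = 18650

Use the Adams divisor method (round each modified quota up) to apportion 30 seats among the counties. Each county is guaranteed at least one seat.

Standard divisor 150561/30 ≈ 5018.7; standard quotas: Blue 7.655, Gold 9.301, Amber 9.327, Red 3.716.
Rounding up gives 8, 10, 10, 4 = 32 seats, so the divisor must be adjusted.
With modified divisor 5300: modified quotas Blue 7.249, Gold 8.808, Amber 8.832, Red 3.519.
Rounding up: Blue 8, Gold 9, Amber 9, Red 4 (total 30).

Blue 8, Gold 9, Amber 9, Red 4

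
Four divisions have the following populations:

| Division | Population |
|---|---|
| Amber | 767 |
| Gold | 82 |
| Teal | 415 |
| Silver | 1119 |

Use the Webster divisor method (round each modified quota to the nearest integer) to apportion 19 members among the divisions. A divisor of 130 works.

With modified divisor 130: modified quotas Amber 5.900, Gold 0.631, Teal 3.192, Silver 8.608.
Rounding to the nearest integer: Amber 6, Gold 1, Teal 3, Silver 9 (total 19).

Amber 6, Gold 1, Teal 3, Silver 9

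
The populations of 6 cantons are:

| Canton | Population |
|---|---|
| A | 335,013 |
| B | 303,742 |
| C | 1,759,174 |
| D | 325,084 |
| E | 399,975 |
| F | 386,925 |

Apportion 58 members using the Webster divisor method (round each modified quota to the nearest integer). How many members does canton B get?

Standard divisor 3509913/58 ≈ 60515.741; standard quotas: A 5.536, B 5.019, C 29.070, D 5.372, E 6.609, F 6.394.
Rounding to the nearest integer gives A 6, B 5, C 29, D 5, E 7, F 6 — total 58, matching the house size, so no adjustment is needed.
B receives 5.

5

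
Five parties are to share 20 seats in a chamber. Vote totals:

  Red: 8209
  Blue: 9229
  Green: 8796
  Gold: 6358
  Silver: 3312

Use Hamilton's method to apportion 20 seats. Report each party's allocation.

Red 5; Blue 5; Green 5; Gold 3; Silver 2

Total 35904; standard divisor 35904/20 ≈ 1795.2.
Standard quotas: Red 4.5727, Blue 5.1409, Green 4.8997, Gold 3.5417, Silver 1.8449.
Lower quotas: Red 4, Blue 5, Green 4, Gold 3, Silver 1 (sum 17, leaving 3 seats).
Remainders in descending order: Green 0.8997, Silver 0.8449, Red 0.5727, Gold 0.5417, Blue 0.1409.
Largest remainders: Green, Silver, Red receive the extra seats.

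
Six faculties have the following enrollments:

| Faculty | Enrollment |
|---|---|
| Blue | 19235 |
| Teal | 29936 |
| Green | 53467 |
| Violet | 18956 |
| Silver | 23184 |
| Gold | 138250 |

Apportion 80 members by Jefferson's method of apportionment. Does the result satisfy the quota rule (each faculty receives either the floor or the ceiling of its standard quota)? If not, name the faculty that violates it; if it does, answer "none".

Standard quotas: Blue 5.437, Teal 8.462, Green 15.113, Violet 5.358, Silver 6.553, Gold 39.077.
Jefferson allocation: Blue 5, Teal 8, Green 15, Violet 5, Silver 6, Gold 41.
Gold has quota 39.077 (lower 39, upper 40) but receives 41 — outside the quota interval.

Gold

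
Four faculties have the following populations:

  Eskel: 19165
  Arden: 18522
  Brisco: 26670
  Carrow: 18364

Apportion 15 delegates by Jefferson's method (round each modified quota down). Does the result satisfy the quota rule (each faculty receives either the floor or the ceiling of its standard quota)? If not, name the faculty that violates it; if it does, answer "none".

Standard quotas: Eskel 3.475, Arden 3.359, Brisco 4.836, Carrow 3.330.
Jefferson allocation: Eskel 4, Arden 3, Brisco 5, Carrow 3.
Every allocation lies between the lower and upper quota.

none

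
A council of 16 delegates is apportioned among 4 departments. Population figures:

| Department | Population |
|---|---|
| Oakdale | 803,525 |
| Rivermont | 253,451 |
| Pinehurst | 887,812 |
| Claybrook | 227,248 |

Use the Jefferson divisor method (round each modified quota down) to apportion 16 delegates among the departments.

Oakdale=6, Rivermont=2, Pinehurst=7, Claybrook=1

Standard divisor 2172036/16 ≈ 135752.25; standard quotas: Oakdale 5.919, Rivermont 1.867, Pinehurst 6.540, Claybrook 1.674.
Rounding down gives 5, 1, 6, 1 = 13 seats, so the divisor must be adjusted.
With modified divisor 120800: modified quotas Oakdale 6.652, Rivermont 2.098, Pinehurst 7.349, Claybrook 1.881.
Rounding down: Oakdale 6, Rivermont 2, Pinehurst 7, Claybrook 1 (total 16).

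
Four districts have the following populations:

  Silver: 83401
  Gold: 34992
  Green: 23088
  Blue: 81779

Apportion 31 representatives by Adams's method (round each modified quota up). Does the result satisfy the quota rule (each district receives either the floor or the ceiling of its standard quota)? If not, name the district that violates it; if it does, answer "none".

none

Standard quotas: Silver 11.580, Gold 4.859, Green 3.206, Blue 11.355.
Adams allocation: Silver 11, Gold 5, Green 4, Blue 11.
Every allocation lies between the lower and upper quota.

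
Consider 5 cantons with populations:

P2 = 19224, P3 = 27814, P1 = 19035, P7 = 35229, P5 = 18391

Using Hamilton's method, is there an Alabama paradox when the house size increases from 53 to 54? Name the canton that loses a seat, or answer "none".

none

At 53 seats: P2 9, P3 12, P1 8, P7 16, P5 8.
At 54 seats: P2 9, P3 12, P1 9, P7 16, P5 8.
No canton's allocation decreased.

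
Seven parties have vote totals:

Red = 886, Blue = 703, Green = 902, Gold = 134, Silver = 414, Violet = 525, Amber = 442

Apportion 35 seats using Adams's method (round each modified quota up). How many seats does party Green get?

Standard divisor 4006/35 ≈ 114.457; standard quotas: Red 7.741, Blue 6.142, Green 7.881, Gold 1.171, Silver 3.617, Violet 4.587, Amber 3.862.
Rounding up gives 8, 7, 8, 2, 4, 5, 4 = 38 seats, so the divisor must be adjusted.
With modified divisor 130: modified quotas Red 6.815, Blue 5.408, Green 6.938, Gold 1.031, Silver 3.185, Violet 4.038, Amber 3.400.
Rounding up: Red 7, Blue 6, Green 7, Gold 2, Silver 4, Violet 5, Amber 4 (total 35).
Green receives 7.

7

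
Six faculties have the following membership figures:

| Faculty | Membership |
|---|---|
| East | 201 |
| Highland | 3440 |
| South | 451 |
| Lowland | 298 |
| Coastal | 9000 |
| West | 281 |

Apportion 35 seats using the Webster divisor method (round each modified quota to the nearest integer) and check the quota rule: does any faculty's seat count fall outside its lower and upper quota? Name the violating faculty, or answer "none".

Coastal

Standard quotas: East 0.515, Highland 8.807, South 1.155, Lowland 0.763, Coastal 23.041, West 0.719.
Webster allocation: East 1, Highland 9, South 1, Lowland 1, Coastal 22, West 1.
Coastal has quota 23.041 (lower 23, upper 24) but receives 22 — outside the quota interval.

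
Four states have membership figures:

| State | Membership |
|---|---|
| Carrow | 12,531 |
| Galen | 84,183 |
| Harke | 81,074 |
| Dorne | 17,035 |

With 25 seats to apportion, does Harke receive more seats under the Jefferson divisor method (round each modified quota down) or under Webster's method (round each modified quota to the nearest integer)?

Jefferson: Carrow 1, Galen 11, Harke 11, Dorne 2.
Webster: Carrow 2, Galen 11, Harke 10, Dorne 2.
Harke gets 11 under Jefferson and 10 under Webster.

Jefferson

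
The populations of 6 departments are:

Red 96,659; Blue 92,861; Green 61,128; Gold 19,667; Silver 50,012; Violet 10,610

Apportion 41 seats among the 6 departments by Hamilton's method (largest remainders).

Total 330937; standard divisor 330937/41 ≈ 8071.634.
Standard quotas: Red 11.9751, Blue 11.5046, Green 7.5732, Gold 2.4366, Silver 6.1960, Violet 1.3145.
Lower quotas: Red 11, Blue 11, Green 7, Gold 2, Silver 6, Violet 1 (sum 38, leaving 3 seats).
Remainders in descending order: Red 0.9751, Green 0.5732, Blue 0.5046, Gold 0.4366, Violet 0.3145, Silver 0.1960.
The surplus seats go to Red, Green, Blue.

Red 12, Blue 12, Green 8, Gold 2, Silver 6, Violet 1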